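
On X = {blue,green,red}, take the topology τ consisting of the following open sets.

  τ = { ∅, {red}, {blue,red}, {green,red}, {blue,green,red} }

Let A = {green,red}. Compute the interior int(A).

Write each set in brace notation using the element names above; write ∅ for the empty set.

opens ⊆ A: ∅, {red}, {green,red}; union → int = {green,red}

{green,red}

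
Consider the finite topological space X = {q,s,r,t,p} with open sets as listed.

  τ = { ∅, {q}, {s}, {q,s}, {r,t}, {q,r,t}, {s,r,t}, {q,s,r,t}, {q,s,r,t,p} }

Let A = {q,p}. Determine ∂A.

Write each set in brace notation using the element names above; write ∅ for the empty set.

{p}

interior: largest open inside A is {q} (from ∅, {q})
cl via duality: int({s,r,t}) = {s,r,t}, so X∖{s,r,t} = {q,p}
cl∖int = {p}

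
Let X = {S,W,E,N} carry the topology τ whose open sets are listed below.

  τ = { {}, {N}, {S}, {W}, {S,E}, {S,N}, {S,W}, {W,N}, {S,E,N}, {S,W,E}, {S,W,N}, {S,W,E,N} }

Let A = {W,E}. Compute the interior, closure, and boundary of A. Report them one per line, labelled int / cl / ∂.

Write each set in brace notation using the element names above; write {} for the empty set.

U open, U⊆A: {}, {W}. int(A) = ⋃ = {W}
X∖A={S,N}, int(X∖A)={S,N}, hence cl(A)={W,E}
∂A: remove int from cl → {E}

int(A) = {W}
cl(A)  = {W,E}
∂A     = {E}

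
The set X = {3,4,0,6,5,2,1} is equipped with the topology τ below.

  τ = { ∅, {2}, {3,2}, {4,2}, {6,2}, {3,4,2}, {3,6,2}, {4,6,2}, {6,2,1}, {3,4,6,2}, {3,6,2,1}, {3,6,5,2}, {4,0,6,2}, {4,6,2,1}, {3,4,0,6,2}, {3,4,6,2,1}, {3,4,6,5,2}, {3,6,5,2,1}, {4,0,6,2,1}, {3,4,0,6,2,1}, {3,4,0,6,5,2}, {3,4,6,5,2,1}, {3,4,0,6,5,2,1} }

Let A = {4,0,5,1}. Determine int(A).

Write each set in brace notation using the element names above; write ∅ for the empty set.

U open, U⊆A: ∅. int(A) = ⋃ = ∅

∅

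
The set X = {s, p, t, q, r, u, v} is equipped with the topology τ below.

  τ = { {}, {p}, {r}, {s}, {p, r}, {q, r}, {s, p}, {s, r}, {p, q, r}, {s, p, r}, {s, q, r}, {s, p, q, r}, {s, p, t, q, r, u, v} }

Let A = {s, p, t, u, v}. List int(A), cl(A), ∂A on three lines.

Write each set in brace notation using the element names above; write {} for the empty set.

open subsets of A: {}, {s}, {p}, {s, p}; so int(A) = {s, p}
closure: X∖int(X∖A) = X∖{q, r} = {s, p, t, u, v}
∂A = {s, p, t, u, v} minus {s, p} = {t, u, v}

int(A) = {s, p}
cl(A)  = {s, p, t, u, v}
∂A     = {t, u, v}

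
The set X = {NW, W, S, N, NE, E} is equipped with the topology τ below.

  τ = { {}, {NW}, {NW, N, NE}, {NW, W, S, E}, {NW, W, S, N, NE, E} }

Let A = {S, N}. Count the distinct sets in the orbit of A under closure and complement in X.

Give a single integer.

6

X∖A={NW, W, NE, E}, int(X∖A)={NW}, hence cl(A)={W, S, N, NE, E}
Orbit (k=closure, c=complement):
  1. A     = {S, N}
  2. kA    = {W, S, N, NE, E}
  3. cA    = {NW, W, NE, E}
  4. ckA   = {NW}
  5. kcA   = {NW, W, S, N, NE, E}
  6. ckcA  = {}
(closed under both — stop)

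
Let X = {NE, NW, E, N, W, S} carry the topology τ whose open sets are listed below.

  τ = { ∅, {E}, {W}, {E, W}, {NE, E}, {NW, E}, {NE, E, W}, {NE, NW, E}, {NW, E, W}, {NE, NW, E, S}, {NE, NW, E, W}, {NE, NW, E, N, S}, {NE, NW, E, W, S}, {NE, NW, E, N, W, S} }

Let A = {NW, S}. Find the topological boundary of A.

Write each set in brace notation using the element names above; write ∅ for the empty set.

open subsets of A: ∅; so int(A) = ∅
closure: X∖int(X∖A) = X∖{NE, E, W} = {NW, N, S}
∂A = {NW, N, S} minus ∅ = {NW, N, S}

{NW, N, S}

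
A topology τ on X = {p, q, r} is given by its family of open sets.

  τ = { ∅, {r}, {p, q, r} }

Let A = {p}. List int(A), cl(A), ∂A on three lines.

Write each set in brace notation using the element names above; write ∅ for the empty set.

int(A) = ∅
cl(A)  = {p, q}
∂A     = {p, q}

open subsets of A: ∅; so int(A) = ∅
closure: X∖int(X∖A) = X∖{r} = {p, q}
∂A = {p, q} minus ∅ = {p, q}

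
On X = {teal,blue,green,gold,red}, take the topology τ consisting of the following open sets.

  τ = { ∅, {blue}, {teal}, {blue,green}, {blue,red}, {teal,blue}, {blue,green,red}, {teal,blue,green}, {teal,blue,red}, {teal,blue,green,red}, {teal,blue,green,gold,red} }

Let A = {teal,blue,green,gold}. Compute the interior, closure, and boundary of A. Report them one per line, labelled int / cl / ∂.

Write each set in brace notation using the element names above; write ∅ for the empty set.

int(A) = {teal,blue,green}
cl(A)  = {teal,blue,green,gold,red}
∂A     = {gold,red}

open subsets of A: ∅, {teal}, {blue}, {teal,blue}, {blue,green}, {teal,blue,green}; so int(A) = {teal,blue,green}
closure: X∖int(X∖A) = X∖∅ = {teal,blue,green,gold,red}
∂A = {teal,blue,green,gold,red} minus {teal,blue,green} = {gold,red}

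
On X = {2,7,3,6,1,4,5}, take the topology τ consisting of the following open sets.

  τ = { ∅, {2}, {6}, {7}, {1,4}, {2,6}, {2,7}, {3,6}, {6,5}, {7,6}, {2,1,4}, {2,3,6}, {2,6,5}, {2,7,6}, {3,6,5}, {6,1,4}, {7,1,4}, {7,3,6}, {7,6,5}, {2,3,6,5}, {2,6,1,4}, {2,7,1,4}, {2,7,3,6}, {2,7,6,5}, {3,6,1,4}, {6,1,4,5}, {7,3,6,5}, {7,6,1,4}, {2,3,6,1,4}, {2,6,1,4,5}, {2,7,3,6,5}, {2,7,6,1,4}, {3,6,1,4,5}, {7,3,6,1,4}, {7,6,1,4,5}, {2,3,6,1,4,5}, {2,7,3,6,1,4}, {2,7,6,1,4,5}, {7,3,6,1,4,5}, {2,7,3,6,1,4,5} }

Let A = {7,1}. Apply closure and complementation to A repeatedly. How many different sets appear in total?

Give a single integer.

6

cl via duality: int({2,3,6,4,5}) = {2,3,6,5}, so X∖{2,3,6,5} = {7,1,4}
Write k for closure, c for complement:
  1. A     = {7,1}
  2. kA    = {7,1,4}
  3. cA    = {2,3,6,4,5}
  4. ckA   = {2,3,6,5}
  5. kcA   = {2,3,6,1,4,5}
  6. ckcA  = {7}
applying k or c yields no new set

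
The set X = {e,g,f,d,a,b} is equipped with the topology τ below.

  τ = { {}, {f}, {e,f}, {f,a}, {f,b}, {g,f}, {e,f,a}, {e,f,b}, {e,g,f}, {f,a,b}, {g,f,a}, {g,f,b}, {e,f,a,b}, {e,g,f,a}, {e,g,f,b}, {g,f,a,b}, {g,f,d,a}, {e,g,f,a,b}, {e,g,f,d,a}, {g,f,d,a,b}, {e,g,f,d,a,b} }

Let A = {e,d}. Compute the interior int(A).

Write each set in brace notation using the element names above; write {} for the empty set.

{}

U open, U⊆A: {}. int(A) = ⋃ = {}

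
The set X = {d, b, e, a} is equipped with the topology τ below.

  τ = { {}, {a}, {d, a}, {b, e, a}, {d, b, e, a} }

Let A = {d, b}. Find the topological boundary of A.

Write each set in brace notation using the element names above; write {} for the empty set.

{d, b, e}

U open, U⊆A: {}. int(A) = ⋃ = {}
X∖A={e, a}, int(X∖A)={a}, hence cl(A)={d, b, e}
∂A: remove int from cl → {d, b, e}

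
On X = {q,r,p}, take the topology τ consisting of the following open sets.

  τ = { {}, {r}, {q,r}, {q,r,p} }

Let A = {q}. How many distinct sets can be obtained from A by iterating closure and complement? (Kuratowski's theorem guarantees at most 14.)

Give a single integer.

closure: X∖int(X∖A) = X∖{r} = {q,p}
Let k=closure and c=complement:
  1. A     = {q}
  2. kA    = {q,p}
  3. cA    = {r,p}
  4. ckA   = {r}
  5. kcA   = {q,r,p}
  6. ckcA  = {}
— saturated at 6

6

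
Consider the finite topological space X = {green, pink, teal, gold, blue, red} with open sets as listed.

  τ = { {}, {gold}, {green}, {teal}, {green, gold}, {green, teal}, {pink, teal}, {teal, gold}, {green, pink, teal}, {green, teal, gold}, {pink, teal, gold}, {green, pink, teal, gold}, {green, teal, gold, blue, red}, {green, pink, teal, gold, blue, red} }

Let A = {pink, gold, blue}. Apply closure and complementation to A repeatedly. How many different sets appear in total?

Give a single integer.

8

cl via duality: int({green, teal, red}) = {green, teal}, so X∖{green, teal} = {pink, gold, blue, red}
Write k for closure, c for complement:
  1. A     = {pink, gold, blue}
  2. kA    = {pink, gold, blue, red}
  3. cA    = {green, teal, red}
  4. ckA   = {green, teal}
  5. kcA   = {green, pink, teal, blue, red}
  6. ckcA  = {gold}
  7. kckcA = {gold, blue, red}
  8. ckckcA = {green, pink, teal}
applying k or c yields no new set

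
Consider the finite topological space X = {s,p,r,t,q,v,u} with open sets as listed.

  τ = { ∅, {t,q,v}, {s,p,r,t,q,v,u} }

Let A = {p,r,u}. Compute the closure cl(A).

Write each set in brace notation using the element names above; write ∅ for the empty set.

closure: X∖int(X∖A) = X∖{t,q,v} = {s,p,r,u}

{s,p,r,u}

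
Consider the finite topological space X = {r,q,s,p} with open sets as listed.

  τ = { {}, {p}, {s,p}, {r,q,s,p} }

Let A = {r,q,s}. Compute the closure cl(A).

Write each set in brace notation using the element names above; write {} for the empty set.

{r,q,s}

X∖A={p}, int(X∖A)={p}, hence cl(A)={r,q,s}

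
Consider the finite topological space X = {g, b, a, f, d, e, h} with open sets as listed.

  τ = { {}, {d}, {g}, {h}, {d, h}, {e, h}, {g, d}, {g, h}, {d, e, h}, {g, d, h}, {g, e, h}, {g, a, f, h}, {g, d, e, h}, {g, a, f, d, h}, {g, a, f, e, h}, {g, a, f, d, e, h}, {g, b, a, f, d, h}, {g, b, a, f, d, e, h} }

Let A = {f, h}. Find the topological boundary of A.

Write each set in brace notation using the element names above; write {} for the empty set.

opens ⊆ A: {}, {h}; union → int = {h}
complement {g, b, a, d, e}; its interior {g, d}; cl(A) = X∖{g, d} = {b, a, f, e, h}
boundary = {b, a, f, e, h} ∖ {h} = {b, a, f, e}

{b, a, f, e}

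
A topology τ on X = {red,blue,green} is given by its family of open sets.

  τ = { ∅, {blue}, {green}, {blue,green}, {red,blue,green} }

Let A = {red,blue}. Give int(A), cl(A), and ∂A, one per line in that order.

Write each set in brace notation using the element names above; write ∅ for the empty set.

int(A) = {blue}
cl(A)  = {red,blue}
∂A     = {red}

opens ⊆ A: ∅, {blue}; union → int = {blue}
complement {green}; its interior {green}; cl(A) = X∖{green} = {red,blue}
boundary = {red,blue} ∖ {blue} = {red}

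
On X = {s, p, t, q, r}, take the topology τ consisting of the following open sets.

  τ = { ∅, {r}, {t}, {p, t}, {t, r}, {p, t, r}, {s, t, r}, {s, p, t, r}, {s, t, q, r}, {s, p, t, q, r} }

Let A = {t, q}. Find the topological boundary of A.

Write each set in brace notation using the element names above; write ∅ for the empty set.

{s, p, q}

interior: largest open inside A is {t} (from ∅, {t})
cl via duality: int({s, p, r}) = {r}, so X∖{r} = {s, p, t, q}
cl∖int = {s, p, q}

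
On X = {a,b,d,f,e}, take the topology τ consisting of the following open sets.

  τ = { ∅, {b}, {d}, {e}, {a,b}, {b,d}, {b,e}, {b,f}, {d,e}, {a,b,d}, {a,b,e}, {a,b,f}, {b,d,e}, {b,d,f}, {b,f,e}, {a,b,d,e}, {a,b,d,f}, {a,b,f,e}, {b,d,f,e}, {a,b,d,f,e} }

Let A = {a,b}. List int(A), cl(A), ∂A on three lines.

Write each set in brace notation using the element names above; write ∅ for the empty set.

int(A) = {a,b}
cl(A)  = {a,b,f}
∂A     = {f}

open subsets of A: ∅, {b}, {a,b}; so int(A) = {a,b}
closure: X∖int(X∖A) = X∖{d,e} = {a,b,f}
∂A = {a,b,f} minus {a,b} = {f}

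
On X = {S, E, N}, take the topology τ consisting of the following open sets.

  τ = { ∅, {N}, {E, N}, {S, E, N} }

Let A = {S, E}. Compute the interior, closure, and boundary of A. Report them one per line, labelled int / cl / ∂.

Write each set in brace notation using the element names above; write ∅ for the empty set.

opens ⊆ A: ∅; union → int = ∅
complement {N}; its interior {N}; cl(A) = X∖{N} = {S, E}
boundary = {S, E} ∖ ∅ = {S, E}

int(A) = ∅
cl(A)  = {S, E}
∂A     = {S, E}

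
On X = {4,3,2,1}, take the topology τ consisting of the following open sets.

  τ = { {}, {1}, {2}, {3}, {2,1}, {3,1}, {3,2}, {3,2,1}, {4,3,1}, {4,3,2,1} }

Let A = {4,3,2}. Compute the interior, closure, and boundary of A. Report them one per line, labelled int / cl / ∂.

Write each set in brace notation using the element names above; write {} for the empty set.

open subsets of A: {}, {2}, {3}, {3,2}; so int(A) = {3,2}
closure: X∖int(X∖A) = X∖{1} = {4,3,2}
∂A = {4,3,2} minus {3,2} = {4}

int(A) = {3,2}
cl(A)  = {4,3,2}
∂A     = {4}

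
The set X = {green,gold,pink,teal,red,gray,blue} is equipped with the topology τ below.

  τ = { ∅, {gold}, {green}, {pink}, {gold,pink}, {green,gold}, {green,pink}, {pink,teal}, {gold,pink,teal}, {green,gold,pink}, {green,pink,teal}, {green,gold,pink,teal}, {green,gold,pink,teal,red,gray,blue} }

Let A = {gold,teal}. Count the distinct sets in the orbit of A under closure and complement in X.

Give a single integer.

8

X∖A={green,pink,red,gray,blue}, int(X∖A)={green,pink}, hence cl(A)={gold,teal,red,gray,blue}
Orbit (k=closure, c=complement):
  1. A     = {gold,teal}
  2. kA    = {gold,teal,red,gray,blue}
  3. cA    = {green,pink,red,gray,blue}
  4. ckA   = {green,pink}
  5. kcA   = {green,pink,teal,red,gray,blue}
  6. ckcA  = {gold}
  7. kckcA = {gold,red,gray,blue}
  8. ckckcA = {green,pink,teal}
(closed under both — stop)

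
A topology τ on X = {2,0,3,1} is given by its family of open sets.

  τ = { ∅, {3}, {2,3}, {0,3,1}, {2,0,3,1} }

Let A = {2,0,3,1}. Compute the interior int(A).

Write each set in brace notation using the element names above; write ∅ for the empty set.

U open, U⊆A: ∅, {3}, {2,3}, {0,3,1}, {2,0,3,1}. int(A) = ⋃ = {2,0,3,1}

{2,0,3,1}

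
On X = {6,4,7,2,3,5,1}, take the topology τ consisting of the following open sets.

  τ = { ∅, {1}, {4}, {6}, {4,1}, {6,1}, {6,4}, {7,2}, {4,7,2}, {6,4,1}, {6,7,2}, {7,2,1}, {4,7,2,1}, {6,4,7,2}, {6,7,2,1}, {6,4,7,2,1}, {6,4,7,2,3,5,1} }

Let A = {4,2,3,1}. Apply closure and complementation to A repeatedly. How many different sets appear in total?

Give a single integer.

10

closure: X∖int(X∖A) = X∖{6} = {4,7,2,3,5,1}
Let k=closure and c=complement:
  1. A     = {4,2,3,1}
  2. kA    = {4,7,2,3,5,1}
  3. cA    = {6,7,5}
  4. ckA   = {6}
  5. kcA   = {6,7,2,3,5}
  6. kckA  = {6,3,5}
  7. ckcA  = {4,1}
  8. ckckA = {4,7,2,1}
  9. kckcA = {4,3,5,1}
  10. ckckcA = {6,7,2}
— saturated at 10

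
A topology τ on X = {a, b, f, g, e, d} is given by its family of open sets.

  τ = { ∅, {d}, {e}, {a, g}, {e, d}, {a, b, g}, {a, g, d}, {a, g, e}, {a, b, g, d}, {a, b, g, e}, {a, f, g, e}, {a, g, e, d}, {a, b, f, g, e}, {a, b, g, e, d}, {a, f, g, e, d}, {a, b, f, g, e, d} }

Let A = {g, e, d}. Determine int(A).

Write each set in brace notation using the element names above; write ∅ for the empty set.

{e, d}

U open, U⊆A: ∅, {e}, {d}, {e, d}. int(A) = ⋃ = {e, d}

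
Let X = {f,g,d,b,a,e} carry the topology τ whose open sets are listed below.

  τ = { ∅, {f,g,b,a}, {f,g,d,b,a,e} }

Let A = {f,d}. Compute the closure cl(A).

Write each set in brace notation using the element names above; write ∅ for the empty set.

{f,g,d,b,a,e}

cl via duality: int({g,b,a,e}) = ∅, so X∖∅ = {f,g,d,b,a,e}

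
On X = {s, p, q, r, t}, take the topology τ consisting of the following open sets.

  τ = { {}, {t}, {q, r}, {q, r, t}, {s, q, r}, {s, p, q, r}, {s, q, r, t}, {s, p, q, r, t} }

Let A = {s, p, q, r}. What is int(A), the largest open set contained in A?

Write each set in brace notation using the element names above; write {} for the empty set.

{s, p, q, r}

open subsets of A: {}, {q, r}, {s, q, r}, {s, p, q, r}; so int(A) = {s, p, q, r}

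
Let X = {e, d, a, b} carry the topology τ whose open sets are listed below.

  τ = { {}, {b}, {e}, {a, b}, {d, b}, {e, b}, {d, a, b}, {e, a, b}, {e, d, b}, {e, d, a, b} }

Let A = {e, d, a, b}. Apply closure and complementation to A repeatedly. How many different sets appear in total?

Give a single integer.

2

cl via duality: int({}) = {}, so X∖{} = {e, d, a, b}
Write k for closure, c for complement:
  1. A     = {e, d, a, b}
  2. cA    = {}
applying k or c yields no new set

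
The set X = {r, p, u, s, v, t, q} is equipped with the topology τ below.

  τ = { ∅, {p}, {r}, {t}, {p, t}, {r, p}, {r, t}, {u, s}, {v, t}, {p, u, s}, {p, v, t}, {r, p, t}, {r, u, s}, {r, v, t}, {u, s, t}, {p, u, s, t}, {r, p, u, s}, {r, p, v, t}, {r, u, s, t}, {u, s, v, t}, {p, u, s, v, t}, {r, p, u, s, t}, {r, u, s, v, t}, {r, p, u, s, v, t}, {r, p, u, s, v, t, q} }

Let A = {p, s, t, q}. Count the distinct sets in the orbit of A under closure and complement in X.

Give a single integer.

12

closure: X∖int(X∖A) = X∖{r} = {p, u, s, v, t, q}
Let k=closure and c=complement:
  1. A     = {p, s, t, q}
  2. kA    = {p, u, s, v, t, q}
  3. cA    = {r, u, v}
  4. ckA   = {r}
  5. kcA   = {r, u, s, v, q}
  6. kckA  = {r, q}
  7. ckcA  = {p, t}
  8. ckckA = {p, u, s, v, t}
  9. kckcA = {p, v, t, q}
  10. ckckcA = {r, u, s}
  11. kckckcA = {r, u, s, q}
  12. ckckckcA = {p, v, t}
— saturated at 12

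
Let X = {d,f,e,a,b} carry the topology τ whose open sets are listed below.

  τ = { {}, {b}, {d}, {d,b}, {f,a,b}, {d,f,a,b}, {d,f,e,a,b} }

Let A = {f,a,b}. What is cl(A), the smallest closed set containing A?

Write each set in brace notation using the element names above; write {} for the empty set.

complement {d,e}; its interior {d}; cl(A) = X∖{d} = {f,e,a,b}

{f,e,a,b}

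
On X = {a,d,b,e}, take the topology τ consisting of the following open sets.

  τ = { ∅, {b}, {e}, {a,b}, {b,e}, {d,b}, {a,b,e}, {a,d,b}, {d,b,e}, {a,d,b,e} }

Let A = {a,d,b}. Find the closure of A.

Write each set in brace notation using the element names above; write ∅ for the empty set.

{a,d,b}

cl via duality: int({e}) = {e}, so X∖{e} = {a,d,b}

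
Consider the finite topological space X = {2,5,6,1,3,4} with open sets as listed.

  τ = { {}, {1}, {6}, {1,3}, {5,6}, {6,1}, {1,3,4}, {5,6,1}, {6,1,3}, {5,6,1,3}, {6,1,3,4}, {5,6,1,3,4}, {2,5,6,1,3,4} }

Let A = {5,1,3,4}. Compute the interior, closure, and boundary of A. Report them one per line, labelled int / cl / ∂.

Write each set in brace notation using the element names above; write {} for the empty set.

interior: largest open inside A is {1,3,4} (from {}, {1}, {1,3}, {1,3,4})
cl via duality: int({2,6}) = {6}, so X∖{6} = {2,5,1,3,4}
cl∖int = {2,5}

int(A) = {1,3,4}
cl(A)  = {2,5,1,3,4}
∂A     = {2,5}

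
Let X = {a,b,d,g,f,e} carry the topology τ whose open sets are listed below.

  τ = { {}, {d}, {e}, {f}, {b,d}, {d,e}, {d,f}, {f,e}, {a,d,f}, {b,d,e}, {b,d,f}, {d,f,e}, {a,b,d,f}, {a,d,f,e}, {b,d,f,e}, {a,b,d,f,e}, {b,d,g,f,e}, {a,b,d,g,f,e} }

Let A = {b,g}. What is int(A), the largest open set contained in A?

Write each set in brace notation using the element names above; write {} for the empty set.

opens ⊆ A: {}; union → int = {}

{}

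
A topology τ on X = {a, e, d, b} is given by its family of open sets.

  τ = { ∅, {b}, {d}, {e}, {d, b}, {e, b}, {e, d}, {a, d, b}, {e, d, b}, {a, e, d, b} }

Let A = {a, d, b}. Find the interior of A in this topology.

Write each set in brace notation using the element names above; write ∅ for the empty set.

opens ⊆ A: ∅, {b}, {d}, {d, b}, {a, d, b}; union → int = {a, d, b}

{a, d, b}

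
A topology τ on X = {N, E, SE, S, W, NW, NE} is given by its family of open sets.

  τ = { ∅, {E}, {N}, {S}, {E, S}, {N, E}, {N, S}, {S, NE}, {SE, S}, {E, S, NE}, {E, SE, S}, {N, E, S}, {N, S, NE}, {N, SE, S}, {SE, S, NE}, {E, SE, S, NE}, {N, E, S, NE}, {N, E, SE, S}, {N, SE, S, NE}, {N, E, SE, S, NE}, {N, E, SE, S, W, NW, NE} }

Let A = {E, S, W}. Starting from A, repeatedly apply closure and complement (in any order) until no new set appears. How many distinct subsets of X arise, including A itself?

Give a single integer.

complement {N, SE, NW, NE}; its interior {N}; cl(A) = X∖{N} = {E, SE, S, W, NW, NE}
With k = closure, c = complement:
  1. A     = {E, S, W}
  2. kA    = {E, SE, S, W, NW, NE}
  3. cA    = {N, SE, NW, NE}
  4. ckA   = {N}
  5. kcA   = {N, SE, W, NW, NE}
  6. kckA  = {N, W, NW}
  7. ckcA  = {E, S}
  8. ckckA = {E, SE, S, NE}
k, c of each give nothing new

8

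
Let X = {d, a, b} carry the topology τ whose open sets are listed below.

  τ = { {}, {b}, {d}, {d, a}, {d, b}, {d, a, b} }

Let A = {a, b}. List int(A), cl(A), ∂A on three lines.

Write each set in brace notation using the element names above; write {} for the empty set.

int(A) = {b}
cl(A)  = {a, b}
∂A     = {a}

opens ⊆ A: {}, {b}; union → int = {b}
complement {d}; its interior {d}; cl(A) = X∖{d} = {a, b}
boundary = {a, b} ∖ {b} = {a}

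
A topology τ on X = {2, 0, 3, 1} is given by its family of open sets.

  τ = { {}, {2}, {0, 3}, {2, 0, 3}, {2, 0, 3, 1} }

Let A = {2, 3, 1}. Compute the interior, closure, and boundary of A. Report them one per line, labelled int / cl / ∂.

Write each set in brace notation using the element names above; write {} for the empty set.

interior: largest open inside A is {2} (from {}, {2})
cl via duality: int({0}) = {}, so X∖{} = {2, 0, 3, 1}
cl∖int = {0, 3, 1}

int(A) = {2}
cl(A)  = {2, 0, 3, 1}
∂A     = {0, 3, 1}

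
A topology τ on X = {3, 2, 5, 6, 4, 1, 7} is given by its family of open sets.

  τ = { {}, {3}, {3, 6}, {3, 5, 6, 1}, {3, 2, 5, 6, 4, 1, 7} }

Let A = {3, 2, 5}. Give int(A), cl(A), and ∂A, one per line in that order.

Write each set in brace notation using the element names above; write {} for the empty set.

int(A) = {3}
cl(A)  = {3, 2, 5, 6, 4, 1, 7}
∂A     = {2, 5, 6, 4, 1, 7}

U open, U⊆A: {}, {3}. int(A) = ⋃ = {3}
X∖A={6, 4, 1, 7}, int(X∖A)={}, hence cl(A)={3, 2, 5, 6, 4, 1, 7}
∂A: remove int from cl → {2, 5, 6, 4, 1, 7}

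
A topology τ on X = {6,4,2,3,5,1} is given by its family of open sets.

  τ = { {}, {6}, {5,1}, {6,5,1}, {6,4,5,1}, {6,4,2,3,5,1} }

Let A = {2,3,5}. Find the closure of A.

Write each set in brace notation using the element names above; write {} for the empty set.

closure: X∖int(X∖A) = X∖{6} = {4,2,3,5,1}

{4,2,3,5,1}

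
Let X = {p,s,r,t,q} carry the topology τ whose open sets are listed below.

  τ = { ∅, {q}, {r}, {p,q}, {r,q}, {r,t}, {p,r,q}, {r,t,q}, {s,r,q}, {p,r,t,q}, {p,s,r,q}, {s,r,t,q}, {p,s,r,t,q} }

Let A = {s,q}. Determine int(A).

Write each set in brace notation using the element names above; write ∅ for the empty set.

interior: largest open inside A is {q} (from ∅, {q})

{q}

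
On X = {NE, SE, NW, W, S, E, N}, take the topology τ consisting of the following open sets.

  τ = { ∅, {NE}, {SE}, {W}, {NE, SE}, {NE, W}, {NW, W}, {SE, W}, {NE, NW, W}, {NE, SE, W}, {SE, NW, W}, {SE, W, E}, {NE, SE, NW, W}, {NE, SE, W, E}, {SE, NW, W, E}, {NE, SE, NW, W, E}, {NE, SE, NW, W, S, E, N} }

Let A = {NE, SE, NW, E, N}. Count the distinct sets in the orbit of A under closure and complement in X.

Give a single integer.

8

X∖A={W, S}, int(X∖A)={W}, hence cl(A)={NE, SE, NW, S, E, N}
Orbit (k=closure, c=complement):
  1. A     = {NE, SE, NW, E, N}
  2. kA    = {NE, SE, NW, S, E, N}
  3. cA    = {W, S}
  4. ckA   = {W}
  5. kcA   = {NW, W, S, E, N}
  6. ckcA  = {NE, SE}
  7. kckcA = {NE, SE, S, E, N}
  8. ckckcA = {NW, W}
(closed under both — stop)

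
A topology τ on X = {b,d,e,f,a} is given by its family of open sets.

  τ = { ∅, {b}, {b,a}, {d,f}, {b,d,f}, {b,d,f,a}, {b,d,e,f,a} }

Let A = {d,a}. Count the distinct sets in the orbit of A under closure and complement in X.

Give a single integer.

10

cl via duality: int({b,e,f}) = {b}, so X∖{b} = {d,e,f,a}
Write k for closure, c for complement:
  1. A     = {d,a}
  2. kA    = {d,e,f,a}
  3. cA    = {b,e,f}
  4. ckA   = {b}
  5. kcA   = {b,d,e,f,a}
  6. kckA  = {b,e,a}
  7. ckcA  = ∅
  8. ckckA = {d,f}
  9. kckckA = {d,e,f}
  10. ckckckA = {b,a}
applying k or c yields no new set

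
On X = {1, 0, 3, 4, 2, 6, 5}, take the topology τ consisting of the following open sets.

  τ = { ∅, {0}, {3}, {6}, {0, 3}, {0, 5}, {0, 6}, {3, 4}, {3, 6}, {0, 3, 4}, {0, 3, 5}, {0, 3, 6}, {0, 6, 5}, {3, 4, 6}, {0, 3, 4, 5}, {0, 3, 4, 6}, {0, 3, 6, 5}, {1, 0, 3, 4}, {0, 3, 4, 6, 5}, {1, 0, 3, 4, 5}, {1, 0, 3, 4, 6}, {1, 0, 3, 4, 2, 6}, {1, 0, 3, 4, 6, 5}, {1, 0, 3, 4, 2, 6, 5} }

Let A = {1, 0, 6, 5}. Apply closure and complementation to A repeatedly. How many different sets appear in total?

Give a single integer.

6

complement {3, 4, 2}; its interior {3, 4}; cl(A) = X∖{3, 4} = {1, 0, 2, 6, 5}
With k = closure, c = complement:
  1. A     = {1, 0, 6, 5}
  2. kA    = {1, 0, 2, 6, 5}
  3. cA    = {3, 4, 2}
  4. ckA   = {3, 4}
  5. kcA   = {1, 3, 4, 2}
  6. ckcA  = {0, 6, 5}
k, c of each give nothing new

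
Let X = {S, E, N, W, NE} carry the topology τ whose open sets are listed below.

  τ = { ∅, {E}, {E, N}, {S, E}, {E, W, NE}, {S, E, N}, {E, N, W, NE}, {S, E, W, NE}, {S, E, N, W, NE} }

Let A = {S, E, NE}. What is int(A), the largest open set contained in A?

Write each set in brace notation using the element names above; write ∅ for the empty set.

{S, E}

open subsets of A: ∅, {E}, {S, E}; so int(A) = {S, E}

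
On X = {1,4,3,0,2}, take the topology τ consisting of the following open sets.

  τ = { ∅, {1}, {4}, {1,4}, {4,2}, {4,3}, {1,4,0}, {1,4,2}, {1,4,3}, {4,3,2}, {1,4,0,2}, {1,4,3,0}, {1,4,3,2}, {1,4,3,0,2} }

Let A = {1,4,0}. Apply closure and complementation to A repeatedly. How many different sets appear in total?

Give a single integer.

closure: X∖int(X∖A) = X∖∅ = {1,4,3,0,2}
Let k=closure and c=complement:
  1. A     = {1,4,0}
  2. kA    = {1,4,3,0,2}
  3. cA    = {3,2}
  4. ckA   = ∅
— saturated at 4

4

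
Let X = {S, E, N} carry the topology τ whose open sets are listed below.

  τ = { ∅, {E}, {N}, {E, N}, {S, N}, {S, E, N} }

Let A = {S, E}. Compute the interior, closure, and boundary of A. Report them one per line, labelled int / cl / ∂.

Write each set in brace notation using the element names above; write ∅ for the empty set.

int(A) = {E}
cl(A)  = {S, E}
∂A     = {S}

interior: largest open inside A is {E} (from ∅, {E})
cl via duality: int({N}) = {N}, so X∖{N} = {S, E}
cl∖int = {S}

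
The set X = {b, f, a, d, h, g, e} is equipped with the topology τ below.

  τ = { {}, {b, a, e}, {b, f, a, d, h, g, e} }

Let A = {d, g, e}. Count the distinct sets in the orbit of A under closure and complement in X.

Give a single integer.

complement {b, f, a, h}; its interior {}; cl(A) = X∖{} = {b, f, a, d, h, g, e}
With k = closure, c = complement:
  1. A     = {d, g, e}
  2. kA    = {b, f, a, d, h, g, e}
  3. cA    = {b, f, a, h}
  4. ckA   = {}
k, c of each give nothing new

4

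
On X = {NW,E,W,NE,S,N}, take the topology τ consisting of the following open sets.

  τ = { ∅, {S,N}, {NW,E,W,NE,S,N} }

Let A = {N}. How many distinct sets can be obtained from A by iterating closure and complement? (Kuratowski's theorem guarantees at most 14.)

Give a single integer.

4

cl via duality: int({NW,E,W,NE,S}) = ∅, so X∖∅ = {NW,E,W,NE,S,N}
Write k for closure, c for complement:
  1. A     = {N}
  2. kA    = {NW,E,W,NE,S,N}
  3. cA    = {NW,E,W,NE,S}
  4. ckA   = ∅
applying k or c yields no new set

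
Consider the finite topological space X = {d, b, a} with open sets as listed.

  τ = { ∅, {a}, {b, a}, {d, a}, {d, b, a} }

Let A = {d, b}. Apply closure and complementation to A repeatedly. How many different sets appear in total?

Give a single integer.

4

closure: X∖int(X∖A) = X∖{a} = {d, b}
Let k=closure and c=complement:
  1. A     = {d, b}
  2. cA    = {a}
  3. kcA   = {d, b, a}
  4. ckcA  = ∅
— saturated at 4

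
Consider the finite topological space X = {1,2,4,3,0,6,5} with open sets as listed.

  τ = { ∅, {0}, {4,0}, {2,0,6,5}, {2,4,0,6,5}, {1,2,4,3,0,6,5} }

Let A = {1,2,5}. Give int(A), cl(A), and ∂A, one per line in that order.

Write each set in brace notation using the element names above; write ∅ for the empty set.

open subsets of A: ∅; so int(A) = ∅
closure: X∖int(X∖A) = X∖{4,0} = {1,2,3,6,5}
∂A = {1,2,3,6,5} minus ∅ = {1,2,3,6,5}

int(A) = ∅
cl(A)  = {1,2,3,6,5}
∂A     = {1,2,3,6,5}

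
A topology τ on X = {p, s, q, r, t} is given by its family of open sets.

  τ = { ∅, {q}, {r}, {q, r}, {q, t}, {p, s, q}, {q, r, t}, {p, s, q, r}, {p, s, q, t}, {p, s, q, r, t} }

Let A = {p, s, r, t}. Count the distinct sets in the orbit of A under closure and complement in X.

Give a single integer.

4

closure: X∖int(X∖A) = X∖{q} = {p, s, r, t}
Let k=closure and c=complement:
  1. A     = {p, s, r, t}
  2. cA    = {q}
  3. kcA   = {p, s, q, t}
  4. ckcA  = {r}
— saturated at 4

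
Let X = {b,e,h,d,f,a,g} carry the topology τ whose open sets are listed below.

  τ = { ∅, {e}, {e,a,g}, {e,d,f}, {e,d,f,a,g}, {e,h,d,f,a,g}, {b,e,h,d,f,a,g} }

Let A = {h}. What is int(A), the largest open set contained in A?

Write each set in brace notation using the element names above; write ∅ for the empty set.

∅

U open, U⊆A: ∅. int(A) = ⋃ = ∅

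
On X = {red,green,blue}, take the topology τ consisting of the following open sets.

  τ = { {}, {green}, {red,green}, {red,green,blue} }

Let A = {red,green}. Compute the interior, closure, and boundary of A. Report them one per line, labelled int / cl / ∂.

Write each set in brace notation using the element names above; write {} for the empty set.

interior: largest open inside A is {red,green} (from {}, {green}, {red,green})
cl via duality: int({blue}) = {}, so X∖{} = {red,green,blue}
cl∖int = {blue}

int(A) = {red,green}
cl(A)  = {red,green,blue}
∂A     = {blue}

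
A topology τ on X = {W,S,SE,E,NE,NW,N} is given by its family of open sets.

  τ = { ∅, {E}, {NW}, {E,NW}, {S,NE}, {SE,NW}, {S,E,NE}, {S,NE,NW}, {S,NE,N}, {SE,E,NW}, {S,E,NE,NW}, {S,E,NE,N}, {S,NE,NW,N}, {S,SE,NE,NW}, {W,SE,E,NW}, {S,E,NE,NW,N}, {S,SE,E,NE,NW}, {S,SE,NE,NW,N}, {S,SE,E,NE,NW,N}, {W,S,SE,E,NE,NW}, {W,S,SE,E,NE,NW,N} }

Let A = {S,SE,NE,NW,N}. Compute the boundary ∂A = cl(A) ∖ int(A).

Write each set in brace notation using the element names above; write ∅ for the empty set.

open subsets of A: ∅, {NW}, {S,NE}, {SE,NW}, {S,NE,NW}, {S,NE,N}, {S,NE,NW,N}, {S,SE,NE,NW}, {S,SE,NE,NW,N}; so int(A) = {S,SE,NE,NW,N}
closure: X∖int(X∖A) = X∖{E} = {W,S,SE,NE,NW,N}
∂A = {W,S,SE,NE,NW,N} minus {S,SE,NE,NW,N} = {W}

{W}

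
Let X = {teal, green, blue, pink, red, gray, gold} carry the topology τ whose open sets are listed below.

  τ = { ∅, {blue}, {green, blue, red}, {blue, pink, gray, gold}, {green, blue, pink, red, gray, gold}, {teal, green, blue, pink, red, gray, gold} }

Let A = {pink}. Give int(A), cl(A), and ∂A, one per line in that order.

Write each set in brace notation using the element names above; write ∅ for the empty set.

int(A) = ∅
cl(A)  = {teal, pink, gray, gold}
∂A     = {teal, pink, gray, gold}

open subsets of A: ∅; so int(A) = ∅
closure: X∖int(X∖A) = X∖{green, blue, red} = {teal, pink, gray, gold}
∂A = {teal, pink, gray, gold} minus ∅ = {teal, pink, gray, gold}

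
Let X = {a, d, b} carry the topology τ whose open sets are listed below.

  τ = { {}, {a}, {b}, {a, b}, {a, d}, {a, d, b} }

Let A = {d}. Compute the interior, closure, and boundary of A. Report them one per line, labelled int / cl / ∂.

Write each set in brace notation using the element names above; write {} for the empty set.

int(A) = {}
cl(A)  = {d}
∂A     = {d}

opens ⊆ A: {}; union → int = {}
complement {a, b}; its interior {a, b}; cl(A) = X∖{a, b} = {d}
boundary = {d} ∖ {} = {d}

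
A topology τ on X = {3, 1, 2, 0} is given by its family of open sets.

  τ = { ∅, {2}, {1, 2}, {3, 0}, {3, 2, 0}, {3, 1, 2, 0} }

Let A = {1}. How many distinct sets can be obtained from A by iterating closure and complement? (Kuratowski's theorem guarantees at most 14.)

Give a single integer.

cl via duality: int({3, 2, 0}) = {3, 2, 0}, so X∖{3, 2, 0} = {1}
Write k for closure, c for complement:
  1. A     = {1}
  2. cA    = {3, 2, 0}
  3. kcA   = {3, 1, 2, 0}
  4. ckcA  = ∅
applying k or c yields no new set

4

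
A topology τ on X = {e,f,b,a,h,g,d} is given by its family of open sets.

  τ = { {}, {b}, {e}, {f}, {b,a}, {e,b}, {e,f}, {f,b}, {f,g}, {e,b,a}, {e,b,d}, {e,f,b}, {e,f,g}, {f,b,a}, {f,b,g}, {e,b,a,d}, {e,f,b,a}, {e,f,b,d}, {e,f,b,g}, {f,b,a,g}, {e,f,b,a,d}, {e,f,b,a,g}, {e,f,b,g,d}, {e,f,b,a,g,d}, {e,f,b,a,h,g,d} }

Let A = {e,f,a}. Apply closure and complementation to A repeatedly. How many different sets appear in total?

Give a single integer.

closure: X∖int(X∖A) = X∖{b} = {e,f,a,h,g,d}
Let k=closure and c=complement:
  1. A     = {e,f,a}
  2. kA    = {e,f,a,h,g,d}
  3. cA    = {b,h,g,d}
  4. ckA   = {b}
  5. kcA   = {b,a,h,g,d}
  6. kckA  = {b,a,h,d}
  7. ckcA  = {e,f}
  8. ckckA = {e,f,g}
  9. kckcA = {e,f,h,g,d}
  10. ckckcA = {b,a}
— saturated at 10

10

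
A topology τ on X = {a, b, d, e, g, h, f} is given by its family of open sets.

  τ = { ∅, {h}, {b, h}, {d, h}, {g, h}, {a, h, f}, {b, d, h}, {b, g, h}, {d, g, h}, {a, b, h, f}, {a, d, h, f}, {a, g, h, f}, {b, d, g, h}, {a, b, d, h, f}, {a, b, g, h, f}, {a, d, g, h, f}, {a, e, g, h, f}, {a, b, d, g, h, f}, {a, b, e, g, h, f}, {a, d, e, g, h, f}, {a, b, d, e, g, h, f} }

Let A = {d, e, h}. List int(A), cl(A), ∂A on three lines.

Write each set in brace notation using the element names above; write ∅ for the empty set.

int(A) = {d, h}
cl(A)  = {a, b, d, e, g, h, f}
∂A     = {a, b, e, g, f}

interior: largest open inside A is {d, h} (from ∅, {h}, {d, h})
cl via duality: int({a, b, g, f}) = ∅, so X∖∅ = {a, b, d, e, g, h, f}
cl∖int = {a, b, e, g, f}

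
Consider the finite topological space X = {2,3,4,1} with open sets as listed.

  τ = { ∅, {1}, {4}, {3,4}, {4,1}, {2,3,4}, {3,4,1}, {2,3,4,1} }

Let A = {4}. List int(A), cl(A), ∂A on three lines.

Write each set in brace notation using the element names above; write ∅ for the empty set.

int(A) = {4}
cl(A)  = {2,3,4}
∂A     = {2,3}

opens ⊆ A: ∅, {4}; union → int = {4}
complement {2,3,1}; its interior {1}; cl(A) = X∖{1} = {2,3,4}
boundary = {2,3,4} ∖ {4} = {2,3}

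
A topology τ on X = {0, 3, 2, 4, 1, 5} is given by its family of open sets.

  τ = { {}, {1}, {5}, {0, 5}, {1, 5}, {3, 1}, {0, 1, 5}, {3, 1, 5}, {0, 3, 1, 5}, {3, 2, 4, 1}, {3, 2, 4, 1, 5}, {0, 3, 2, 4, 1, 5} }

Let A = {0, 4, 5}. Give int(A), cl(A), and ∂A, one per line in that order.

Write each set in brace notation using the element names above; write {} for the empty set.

U open, U⊆A: {}, {5}, {0, 5}. int(A) = ⋃ = {0, 5}
X∖A={3, 2, 1}, int(X∖A)={3, 1}, hence cl(A)={0, 2, 4, 5}
∂A: remove int from cl → {2, 4}

int(A) = {0, 5}
cl(A)  = {0, 2, 4, 5}
∂A     = {2, 4}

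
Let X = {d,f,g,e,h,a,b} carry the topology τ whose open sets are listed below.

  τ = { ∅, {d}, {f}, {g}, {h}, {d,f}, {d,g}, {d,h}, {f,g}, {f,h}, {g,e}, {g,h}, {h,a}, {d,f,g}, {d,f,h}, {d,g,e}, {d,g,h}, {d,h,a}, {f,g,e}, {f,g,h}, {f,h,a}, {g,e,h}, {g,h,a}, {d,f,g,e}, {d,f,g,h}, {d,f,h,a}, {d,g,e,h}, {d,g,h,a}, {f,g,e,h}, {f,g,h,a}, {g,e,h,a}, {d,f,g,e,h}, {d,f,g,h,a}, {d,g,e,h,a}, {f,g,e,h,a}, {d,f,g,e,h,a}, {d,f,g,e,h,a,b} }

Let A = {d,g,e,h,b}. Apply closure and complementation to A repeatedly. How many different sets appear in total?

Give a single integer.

8

complement {f,a}; its interior {f}; cl(A) = X∖{f} = {d,g,e,h,a,b}
With k = closure, c = complement:
  1. A     = {d,g,e,h,b}
  2. kA    = {d,g,e,h,a,b}
  3. cA    = {f,a}
  4. ckA   = {f}
  5. kcA   = {f,a,b}
  6. kckA  = {f,b}
  7. ckcA  = {d,g,e,h}
  8. ckckA = {d,g,e,h,a}
k, c of each give nothing new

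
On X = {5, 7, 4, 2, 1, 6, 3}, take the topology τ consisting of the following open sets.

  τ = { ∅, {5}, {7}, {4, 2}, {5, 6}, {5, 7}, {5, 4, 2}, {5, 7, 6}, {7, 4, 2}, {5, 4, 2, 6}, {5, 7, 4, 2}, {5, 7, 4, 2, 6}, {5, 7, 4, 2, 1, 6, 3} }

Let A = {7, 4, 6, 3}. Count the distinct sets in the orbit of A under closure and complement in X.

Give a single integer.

cl via duality: int({5, 2, 1}) = {5}, so X∖{5} = {7, 4, 2, 1, 6, 3}
Write k for closure, c for complement:
  1. A     = {7, 4, 6, 3}
  2. kA    = {7, 4, 2, 1, 6, 3}
  3. cA    = {5, 2, 1}
  4. ckA   = {5}
  5. kcA   = {5, 4, 2, 1, 6, 3}
  6. kckA  = {5, 1, 6, 3}
  7. ckcA  = {7}
  8. ckckA = {7, 4, 2}
  9. kckcA = {7, 1, 3}
  10. kckckA = {7, 4, 2, 1, 3}
  11. ckckcA = {5, 4, 2, 6}
  12. ckckckA = {5, 6}
applying k or c yields no new set

12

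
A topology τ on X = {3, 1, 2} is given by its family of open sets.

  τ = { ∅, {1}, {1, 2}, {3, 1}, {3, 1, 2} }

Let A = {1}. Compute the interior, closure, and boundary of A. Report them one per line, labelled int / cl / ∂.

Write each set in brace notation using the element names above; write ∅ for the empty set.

U open, U⊆A: ∅, {1}. int(A) = ⋃ = {1}
X∖A={3, 2}, int(X∖A)=∅, hence cl(A)={3, 1, 2}
∂A: remove int from cl → {3, 2}

int(A) = {1}
cl(A)  = {3, 1, 2}
∂A     = {3, 2}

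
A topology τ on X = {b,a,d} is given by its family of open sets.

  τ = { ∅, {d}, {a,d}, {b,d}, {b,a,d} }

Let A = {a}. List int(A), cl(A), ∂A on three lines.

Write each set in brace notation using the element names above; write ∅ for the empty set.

int(A) = ∅
cl(A)  = {a}
∂A     = {a}

open subsets of A: ∅; so int(A) = ∅
closure: X∖int(X∖A) = X∖{b,d} = {a}
∂A = {a} minus ∅ = {a}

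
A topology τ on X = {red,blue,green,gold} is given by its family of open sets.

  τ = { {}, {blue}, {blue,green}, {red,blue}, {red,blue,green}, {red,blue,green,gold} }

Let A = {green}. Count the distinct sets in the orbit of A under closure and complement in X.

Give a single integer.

X∖A={red,blue,gold}, int(X∖A)={red,blue}, hence cl(A)={green,gold}
Orbit (k=closure, c=complement):
  1. A     = {green}
  2. kA    = {green,gold}
  3. cA    = {red,blue,gold}
  4. ckA   = {red,blue}
  5. kcA   = {red,blue,green,gold}
  6. ckcA  = {}
(closed under both — stop)

6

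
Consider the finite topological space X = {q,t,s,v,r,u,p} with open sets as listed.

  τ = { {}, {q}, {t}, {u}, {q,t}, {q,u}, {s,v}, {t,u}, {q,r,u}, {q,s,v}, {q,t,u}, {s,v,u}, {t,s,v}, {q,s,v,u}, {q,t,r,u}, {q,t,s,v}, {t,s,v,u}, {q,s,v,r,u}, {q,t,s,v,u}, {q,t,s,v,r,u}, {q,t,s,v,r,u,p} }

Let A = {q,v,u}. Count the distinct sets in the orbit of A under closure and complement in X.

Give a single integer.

12

cl via duality: int({t,s,r,p}) = {t}, so X∖{t} = {q,s,v,r,u,p}
Write k for closure, c for complement:
  1. A     = {q,v,u}
  2. kA    = {q,s,v,r,u,p}
  3. cA    = {t,s,r,p}
  4. ckA   = {t}
  5. kcA   = {t,s,v,r,p}
  6. kckA  = {t,p}
  7. ckcA  = {q,u}
  8. ckckA = {q,s,v,r,u}
  9. kckcA = {q,r,u,p}
  10. ckckcA = {t,s,v}
  11. kckckcA = {t,s,v,p}
  12. ckckckcA = {q,r,u}
applying k or c yields no new set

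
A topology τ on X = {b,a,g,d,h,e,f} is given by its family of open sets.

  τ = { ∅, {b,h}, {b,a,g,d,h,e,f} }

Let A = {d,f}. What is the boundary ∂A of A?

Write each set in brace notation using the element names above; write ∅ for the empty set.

{a,g,d,e,f}

opens ⊆ A: ∅; union → int = ∅
complement {b,a,g,h,e}; its interior {b,h}; cl(A) = X∖{b,h} = {a,g,d,e,f}
boundary = {a,g,d,e,f} ∖ ∅ = {a,g,d,e,f}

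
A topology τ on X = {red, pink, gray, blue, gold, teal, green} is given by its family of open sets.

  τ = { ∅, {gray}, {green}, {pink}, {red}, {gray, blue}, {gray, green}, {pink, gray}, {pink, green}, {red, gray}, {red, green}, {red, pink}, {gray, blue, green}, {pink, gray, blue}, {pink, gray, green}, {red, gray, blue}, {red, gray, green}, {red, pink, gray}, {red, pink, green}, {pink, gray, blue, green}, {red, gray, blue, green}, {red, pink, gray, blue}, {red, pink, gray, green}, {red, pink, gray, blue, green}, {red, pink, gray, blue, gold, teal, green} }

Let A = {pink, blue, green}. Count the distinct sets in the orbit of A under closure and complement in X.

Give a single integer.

X∖A={red, gray, gold, teal}, int(X∖A)={red, gray}, hence cl(A)={pink, blue, gold, teal, green}
Orbit (k=closure, c=complement):
  1. A     = {pink, blue, green}
  2. kA    = {pink, blue, gold, teal, green}
  3. cA    = {red, gray, gold, teal}
  4. ckA   = {red, gray}
  5. kcA   = {red, gray, blue, gold, teal}
  6. ckcA  = {pink, green}
  7. kckcA = {pink, gold, teal, green}
  8. ckckcA = {red, gray, blue}
(closed under both — stop)

8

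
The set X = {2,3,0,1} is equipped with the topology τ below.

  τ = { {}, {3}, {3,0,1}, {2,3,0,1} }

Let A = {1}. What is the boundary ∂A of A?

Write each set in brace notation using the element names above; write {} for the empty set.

{2,0,1}

open subsets of A: {}; so int(A) = {}
closure: X∖int(X∖A) = X∖{3} = {2,0,1}
∂A = {2,0,1} minus {} = {2,0,1}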